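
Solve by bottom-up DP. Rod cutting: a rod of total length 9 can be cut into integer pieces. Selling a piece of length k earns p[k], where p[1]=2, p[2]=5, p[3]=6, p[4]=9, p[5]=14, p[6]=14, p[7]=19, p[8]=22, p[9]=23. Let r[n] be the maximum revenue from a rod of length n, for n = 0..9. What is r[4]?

10

   n    0    1    2    3    4    5    6    7    8    9
r[n]    0    2    5    7   10   14   16   19   22   24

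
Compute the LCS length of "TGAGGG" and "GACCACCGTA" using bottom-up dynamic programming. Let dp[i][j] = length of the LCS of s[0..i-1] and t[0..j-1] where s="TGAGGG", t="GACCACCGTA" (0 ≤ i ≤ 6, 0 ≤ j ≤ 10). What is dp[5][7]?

2

   ''  G  A  C  C  A  C  C  G  T  A
''  0  0  0  0  0  0  0  0  0  0  0
 T  0  0  0  0  0  0  0  0  0  1  1
 G  0  1  1  1  1  1  1  1  1  1  1
 A  0  1  2  2  2  2  2  2  2  2  2
 G  0  1  2  2  2  2  2  2  3  3  3
 G  0  1  2  2  2  2  2  2  3  3  3
 G  0  1  2  2  2  2  2  2  3  3  3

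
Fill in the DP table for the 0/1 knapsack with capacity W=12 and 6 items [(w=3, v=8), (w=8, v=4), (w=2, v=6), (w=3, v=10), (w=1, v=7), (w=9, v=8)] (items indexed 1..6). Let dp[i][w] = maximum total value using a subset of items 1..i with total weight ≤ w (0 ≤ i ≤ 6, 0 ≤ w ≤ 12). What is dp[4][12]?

24

i\w   0   1   2   3   4   5   6   7   8   9  10  11  12
  0   0   0   0   0   0   0   0   0   0   0   0   0   0
  1   0   0   0   8   8   8   8   8   8   8   8   8   8
  2   0   0   0   8   8   8   8   8   8   8   8  12  12
  3   0   0   6   8   8  14  14  14  14  14  14  14  14
  4   0   0   6  10  10  16  18  18  24  24  24  24  24
  5   0   7   7  13  17  17  23  25  25  31  31  31  31
  6   0   7   7  13  17  17  23  25  25  31  31  31  31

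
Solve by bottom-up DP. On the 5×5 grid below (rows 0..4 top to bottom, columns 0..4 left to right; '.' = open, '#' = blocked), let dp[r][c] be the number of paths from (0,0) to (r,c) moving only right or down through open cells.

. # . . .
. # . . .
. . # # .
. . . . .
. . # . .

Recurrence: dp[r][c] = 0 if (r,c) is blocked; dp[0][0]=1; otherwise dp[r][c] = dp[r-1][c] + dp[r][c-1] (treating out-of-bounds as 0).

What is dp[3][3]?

2

r\c   0   1   2   3   4
  0   1   0   0   0   0
  1   1   0   0   0   0
  2   1   1   0   0   0
  3   1   2   2   2   2
  4   1   3   0   2   4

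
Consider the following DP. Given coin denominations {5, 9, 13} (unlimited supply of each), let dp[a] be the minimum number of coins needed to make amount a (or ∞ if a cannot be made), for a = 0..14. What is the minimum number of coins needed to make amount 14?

2

 a  0  1  2  3  4  5  6  7  8  9 10 11 12 13 14
dp  0  -  -  -  -  1  -  -  -  1  2  -  -  1  2
(- denotes ∞ / unreachable)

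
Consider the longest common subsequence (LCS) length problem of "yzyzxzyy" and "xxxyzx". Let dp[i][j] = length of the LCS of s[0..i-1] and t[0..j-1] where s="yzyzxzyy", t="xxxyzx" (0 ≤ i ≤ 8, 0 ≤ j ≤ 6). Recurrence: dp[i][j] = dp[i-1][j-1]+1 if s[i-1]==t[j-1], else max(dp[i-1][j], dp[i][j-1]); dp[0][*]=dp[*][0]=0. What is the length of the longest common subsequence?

3

   ''  x  x  x  y  z  x
''  0  0  0  0  0  0  0
 y  0  0  0  0  1  1  1
 z  0  0  0  0  1  2  2
 y  0  0  0  0  1  2  2
 z  0  0  0  0  1  2  2
 x  0  1  1  1  1  2  3
 z  0  1  1  1  1  2  3
 y  0  1  1  1  2  2  3
 y  0  1  1  1  2  2  3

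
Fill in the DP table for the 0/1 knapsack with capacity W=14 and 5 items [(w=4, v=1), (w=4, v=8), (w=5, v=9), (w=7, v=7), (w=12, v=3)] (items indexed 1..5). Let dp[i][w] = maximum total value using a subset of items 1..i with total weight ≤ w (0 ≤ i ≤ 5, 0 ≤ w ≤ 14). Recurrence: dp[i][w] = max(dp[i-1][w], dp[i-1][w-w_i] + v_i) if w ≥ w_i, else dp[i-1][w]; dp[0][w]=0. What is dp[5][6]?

i\w   0   1   2   3   4   5   6   7   8   9  10  11  12  13  14
  0   0   0   0   0   0   0   0   0   0   0   0   0   0   0   0
  1   0   0   0   0   1   1   1   1   1   1   1   1   1   1   1
  2   0   0   0   0   8   8   8   8   9   9   9   9   9   9   9
  3   0   0   0   0   8   9   9   9   9  17  17  17  17  18  18
  4   0   0   0   0   8   9   9   9   9  17  17  17  17  18  18
  5   0   0   0   0   8   9   9   9   9  17  17  17  17  18  18

9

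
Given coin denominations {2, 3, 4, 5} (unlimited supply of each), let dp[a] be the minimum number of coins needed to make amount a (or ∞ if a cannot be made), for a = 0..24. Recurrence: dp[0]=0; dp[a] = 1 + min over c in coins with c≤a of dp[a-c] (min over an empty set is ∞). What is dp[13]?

3

 a  0  1  2  3  4  5  6  7  8  9 10 11 12 13 14 15 16 17 18 19 20 21 22 23 24
dp  0  -  1  1  1  1  2  2  2  2  2  3  3  3  3  3  4  4  4  4  4  5  5  5  5
(- denotes ∞ / unreachable)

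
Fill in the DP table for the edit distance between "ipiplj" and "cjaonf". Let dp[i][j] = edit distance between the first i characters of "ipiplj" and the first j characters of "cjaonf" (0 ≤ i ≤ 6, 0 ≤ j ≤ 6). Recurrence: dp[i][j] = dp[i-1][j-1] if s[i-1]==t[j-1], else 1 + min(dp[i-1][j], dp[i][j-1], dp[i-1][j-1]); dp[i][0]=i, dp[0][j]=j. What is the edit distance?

6

   ''  c  j  a  o  n  f
''  0  1  2  3  4  5  6
 i  1  1  2  3  4  5  6
 p  2  2  2  3  4  5  6
 i  3  3  3  3  4  5  6
 p  4  4  4  4  4  5  6
 l  5  5  5  5  5  5  6
 j  6  6  5  6  6  6  6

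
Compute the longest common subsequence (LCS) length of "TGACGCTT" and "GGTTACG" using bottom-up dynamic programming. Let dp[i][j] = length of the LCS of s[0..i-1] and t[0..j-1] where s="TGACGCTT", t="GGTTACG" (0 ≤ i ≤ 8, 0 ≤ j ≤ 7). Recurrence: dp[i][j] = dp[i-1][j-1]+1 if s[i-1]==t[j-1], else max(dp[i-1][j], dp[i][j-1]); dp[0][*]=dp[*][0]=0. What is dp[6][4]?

2

   ''  G  G  T  T  A  C  G
''  0  0  0  0  0  0  0  0
 T  0  0  0  1  1  1  1  1
 G  0  1  1  1  1  1  1  2
 A  0  1  1  1  1  2  2  2
 C  0  1  1  1  1  2  3  3
 G  0  1  2  2  2  2  3  4
 C  0  1  2  2  2  2  3  4
 T  0  1  2  3  3  3  3  4
 T  0  1  2  3  4  4  4  4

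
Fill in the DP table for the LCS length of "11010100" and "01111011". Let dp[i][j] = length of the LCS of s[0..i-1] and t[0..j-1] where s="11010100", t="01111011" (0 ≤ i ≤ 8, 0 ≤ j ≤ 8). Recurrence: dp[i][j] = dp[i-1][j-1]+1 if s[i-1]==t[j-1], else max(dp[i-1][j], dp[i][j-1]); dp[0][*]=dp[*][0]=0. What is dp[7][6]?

   ''  0  1  1  1  1  0  1  1
''  0  0  0  0  0  0  0  0  0
 1  0  0  1  1  1  1  1  1  1
 1  0  0  1  2  2  2  2  2  2
 0  0  1  1  2  2  2  3  3  3
 1  0  1  2  2  3  3  3  4  4
 0  0  1  2  2  3  3  4  4  4
 1  0  1  2  3  3  4  4  5  5
 0  0  1  2  3  3  4  5  5  5
 0  0  1  2  3  3  4  5  5  5

5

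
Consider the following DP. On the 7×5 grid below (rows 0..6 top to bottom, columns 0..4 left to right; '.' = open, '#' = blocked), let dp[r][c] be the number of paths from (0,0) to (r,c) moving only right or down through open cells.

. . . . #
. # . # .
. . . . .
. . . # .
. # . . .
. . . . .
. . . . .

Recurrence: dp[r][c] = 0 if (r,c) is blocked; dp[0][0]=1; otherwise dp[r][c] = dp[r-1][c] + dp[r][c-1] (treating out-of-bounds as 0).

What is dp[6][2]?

r\c   0   1   2   3   4
  0   1   1   1   1   0
  1   1   0   1   0   0
  2   1   1   2   2   2
  3   1   2   4   0   2
  4   1   0   4   4   6
  5   1   1   5   9  15
  6   1   2   7  16  31

7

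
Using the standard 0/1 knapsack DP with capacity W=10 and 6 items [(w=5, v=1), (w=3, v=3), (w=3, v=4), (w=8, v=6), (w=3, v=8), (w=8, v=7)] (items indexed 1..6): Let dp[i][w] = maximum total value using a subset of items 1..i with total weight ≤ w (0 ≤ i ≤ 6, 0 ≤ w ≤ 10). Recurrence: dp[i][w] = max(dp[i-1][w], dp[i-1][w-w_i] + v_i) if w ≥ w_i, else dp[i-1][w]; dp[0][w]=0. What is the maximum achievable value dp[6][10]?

i\w   0   1   2   3   4   5   6   7   8   9  10
  0   0   0   0   0   0   0   0   0   0   0   0
  1   0   0   0   0   0   1   1   1   1   1   1
  2   0   0   0   3   3   3   3   3   4   4   4
  3   0   0   0   4   4   4   7   7   7   7   7
  4   0   0   0   4   4   4   7   7   7   7   7
  5   0   0   0   8   8   8  12  12  12  15  15
  6   0   0   0   8   8   8  12  12  12  15  15

15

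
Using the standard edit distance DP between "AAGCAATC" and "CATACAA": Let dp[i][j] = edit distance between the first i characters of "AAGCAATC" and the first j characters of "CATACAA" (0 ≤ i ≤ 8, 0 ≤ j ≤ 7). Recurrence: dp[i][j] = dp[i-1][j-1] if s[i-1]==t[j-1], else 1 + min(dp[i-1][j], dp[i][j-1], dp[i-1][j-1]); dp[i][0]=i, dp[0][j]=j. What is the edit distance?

5

   ''  C  A  T  A  C  A  A
''  0  1  2  3  4  5  6  7
 A  1  1  1  2  3  4  5  6
 A  2  2  1  2  2  3  4  5
 G  3  3  2  2  3  3  4  5
 C  4  3  3  3  3  3  4  5
 A  5  4  3  4  3  4  3  4
 A  6  5  4  4  4  4  4  3
 T  7  6  5  4  5  5  5  4
 C  8  7  6  5  5  5  6  5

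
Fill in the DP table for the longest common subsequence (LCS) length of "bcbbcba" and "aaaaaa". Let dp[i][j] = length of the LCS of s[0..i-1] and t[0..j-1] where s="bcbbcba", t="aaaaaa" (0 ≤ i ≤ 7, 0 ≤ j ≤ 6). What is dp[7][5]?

   ''  a  a  a  a  a  a
''  0  0  0  0  0  0  0
 b  0  0  0  0  0  0  0
 c  0  0  0  0  0  0  0
 b  0  0  0  0  0  0  0
 b  0  0  0  0  0  0  0
 c  0  0  0  0  0  0  0
 b  0  0  0  0  0  0  0
 a  0  1  1  1  1  1  1

1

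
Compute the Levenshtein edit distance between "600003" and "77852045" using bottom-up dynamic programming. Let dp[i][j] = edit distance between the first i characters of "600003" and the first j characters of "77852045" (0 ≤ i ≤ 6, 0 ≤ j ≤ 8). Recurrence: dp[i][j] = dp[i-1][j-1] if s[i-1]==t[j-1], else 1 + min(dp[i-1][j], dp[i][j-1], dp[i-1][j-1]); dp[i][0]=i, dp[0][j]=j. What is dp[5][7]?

6

   ''  7  7  8  5  2  0  4  5
''  0  1  2  3  4  5  6  7  8
 6  1  1  2  3  4  5  6  7  8
 0  2  2  2  3  4  5  5  6  7
 0  3  3  3  3  4  5  5  6  7
 0  4  4  4  4  4  5  5  6  7
 0  5  5  5  5  5  5  5  6  7
 3  6  6  6  6  6  6  6  6  7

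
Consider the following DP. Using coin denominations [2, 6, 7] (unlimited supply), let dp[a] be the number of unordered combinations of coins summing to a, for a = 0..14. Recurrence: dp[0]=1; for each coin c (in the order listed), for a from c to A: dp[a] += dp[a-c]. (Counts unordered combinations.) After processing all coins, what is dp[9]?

1

after  coin     0     1     2     3     4     5     6     7     8     9    10    11    12    13    14
          2     1     0     1     0     1     0     1     0     1     0     1     0     1     0     1
          6     1     0     1     0     1     0     2     0     2     0     2     0     3     0     3
          7     1     0     1     0     1     0     2     1     2     1     2     1     3     2     4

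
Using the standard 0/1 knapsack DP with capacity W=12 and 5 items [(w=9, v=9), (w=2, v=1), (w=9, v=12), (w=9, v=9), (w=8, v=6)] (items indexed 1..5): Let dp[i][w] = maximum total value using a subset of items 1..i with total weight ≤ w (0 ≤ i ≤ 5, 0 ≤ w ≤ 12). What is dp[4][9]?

12

i\w   0   1   2   3   4   5   6   7   8   9  10  11  12
  0   0   0   0   0   0   0   0   0   0   0   0   0   0
  1   0   0   0   0   0   0   0   0   0   9   9   9   9
  2   0   0   1   1   1   1   1   1   1   9   9  10  10
  3   0   0   1   1   1   1   1   1   1  12  12  13  13
  4   0   0   1   1   1   1   1   1   1  12  12  13  13
  5   0   0   1   1   1   1   1   1   6  12  12  13  13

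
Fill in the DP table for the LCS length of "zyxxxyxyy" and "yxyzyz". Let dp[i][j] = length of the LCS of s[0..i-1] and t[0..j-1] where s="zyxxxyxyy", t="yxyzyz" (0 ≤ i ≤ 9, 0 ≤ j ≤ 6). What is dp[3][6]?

2

   ''  y  x  y  z  y  z
''  0  0  0  0  0  0  0
 z  0  0  0  0  1  1  1
 y  0  1  1  1  1  2  2
 x  0  1  2  2  2  2  2
 x  0  1  2  2  2  2  2
 x  0  1  2  2  2  2  2
 y  0  1  2  3  3  3  3
 x  0  1  2  3  3  3  3
 y  0  1  2  3  3  4  4
 y  0  1  2  3  3  4  4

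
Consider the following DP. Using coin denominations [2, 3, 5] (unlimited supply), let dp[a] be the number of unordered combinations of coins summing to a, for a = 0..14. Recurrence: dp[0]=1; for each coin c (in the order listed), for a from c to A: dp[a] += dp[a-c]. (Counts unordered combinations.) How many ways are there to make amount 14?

after  coin     0     1     2     3     4     5     6     7     8     9    10    11    12    13    14
          2     1     0     1     0     1     0     1     0     1     0     1     0     1     0     1
          3     1     0     1     1     1     1     2     1     2     2     2     2     3     2     3
          5     1     0     1     1     1     2     2     2     3     3     4     4     5     5     6

6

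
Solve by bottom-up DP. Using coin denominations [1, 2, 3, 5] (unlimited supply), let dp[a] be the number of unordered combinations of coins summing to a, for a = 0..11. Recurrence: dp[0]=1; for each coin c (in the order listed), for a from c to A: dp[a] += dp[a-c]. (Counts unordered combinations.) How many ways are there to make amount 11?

24

after  coin     0     1     2     3     4     5     6     7     8     9    10    11
          1     1     1     1     1     1     1     1     1     1     1     1     1
          2     1     1     2     2     3     3     4     4     5     5     6     6
          3     1     1     2     3     4     5     7     8    10    12    14    16
          5     1     1     2     3     4     6     8    10    13    16    20    24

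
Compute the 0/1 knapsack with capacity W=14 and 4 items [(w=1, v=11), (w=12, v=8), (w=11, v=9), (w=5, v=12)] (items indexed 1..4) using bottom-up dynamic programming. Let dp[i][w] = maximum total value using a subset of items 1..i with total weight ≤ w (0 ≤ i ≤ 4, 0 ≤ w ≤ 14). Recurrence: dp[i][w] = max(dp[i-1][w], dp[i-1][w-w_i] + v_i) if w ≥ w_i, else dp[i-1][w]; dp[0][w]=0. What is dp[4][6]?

i\w   0   1   2   3   4   5   6   7   8   9  10  11  12  13  14
  0   0   0   0   0   0   0   0   0   0   0   0   0   0   0   0
  1   0  11  11  11  11  11  11  11  11  11  11  11  11  11  11
  2   0  11  11  11  11  11  11  11  11  11  11  11  11  19  19
  3   0  11  11  11  11  11  11  11  11  11  11  11  20  20  20
  4   0  11  11  11  11  12  23  23  23  23  23  23  23  23  23

23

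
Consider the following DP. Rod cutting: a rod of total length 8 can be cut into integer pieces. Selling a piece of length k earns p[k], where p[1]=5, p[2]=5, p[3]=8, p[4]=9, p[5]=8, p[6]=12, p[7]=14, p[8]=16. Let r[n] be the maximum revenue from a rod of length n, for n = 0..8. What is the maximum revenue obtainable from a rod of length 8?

   n    0    1    2    3    4    5    6    7    8
r[n]    0    5   10   15   20   25   30   35   40

40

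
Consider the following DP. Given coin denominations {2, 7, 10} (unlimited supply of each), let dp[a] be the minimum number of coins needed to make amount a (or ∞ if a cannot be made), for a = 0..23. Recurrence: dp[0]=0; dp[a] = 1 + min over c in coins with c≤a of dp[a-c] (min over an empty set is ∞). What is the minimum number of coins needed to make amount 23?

4

 a  0  1  2  3  4  5  6  7  8  9 10 11 12 13 14 15 16 17 18 19 20 21 22 23
dp  0  -  1  -  2  -  3  1  4  2  1  3  2  4  2  5  3  2  4  3  2  3  3  4
(- denotes ∞ / unreachable)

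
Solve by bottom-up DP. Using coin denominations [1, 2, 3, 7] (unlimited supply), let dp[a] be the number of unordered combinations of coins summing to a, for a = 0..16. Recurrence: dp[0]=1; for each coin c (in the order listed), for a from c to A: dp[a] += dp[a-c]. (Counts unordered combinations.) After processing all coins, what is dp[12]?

24

after  coin     0     1     2     3     4     5     6     7     8     9    10    11    12    13    14    15    16
          1     1     1     1     1     1     1     1     1     1     1     1     1     1     1     1     1     1
          2     1     1     2     2     3     3     4     4     5     5     6     6     7     7     8     8     9
          3     1     1     2     3     4     5     7     8    10    12    14    16    19    21    24    27    30
          7     1     1     2     3     4     5     7     9    11    14    17    20    24    28    33    38    44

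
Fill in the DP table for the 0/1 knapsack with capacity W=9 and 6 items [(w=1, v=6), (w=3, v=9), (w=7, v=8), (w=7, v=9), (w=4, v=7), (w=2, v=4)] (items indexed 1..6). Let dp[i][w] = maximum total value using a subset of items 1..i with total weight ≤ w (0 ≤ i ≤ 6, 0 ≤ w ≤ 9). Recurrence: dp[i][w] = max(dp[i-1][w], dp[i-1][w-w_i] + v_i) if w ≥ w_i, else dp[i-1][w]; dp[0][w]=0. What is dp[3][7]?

15

i\w   0   1   2   3   4   5   6   7   8   9
  0   0   0   0   0   0   0   0   0   0   0
  1   0   6   6   6   6   6   6   6   6   6
  2   0   6   6   9  15  15  15  15  15  15
  3   0   6   6   9  15  15  15  15  15  15
  4   0   6   6   9  15  15  15  15  15  15
  5   0   6   6   9  15  15  15  16  22  22
  6   0   6   6  10  15  15  19  19  22  22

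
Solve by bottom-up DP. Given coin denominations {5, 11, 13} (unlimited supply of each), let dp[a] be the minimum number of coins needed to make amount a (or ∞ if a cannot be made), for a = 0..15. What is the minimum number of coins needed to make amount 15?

3

 a  0  1  2  3  4  5  6  7  8  9 10 11 12 13 14 15
dp  0  -  -  -  -  1  -  -  -  -  2  1  -  1  -  3
(- denotes ∞ / unreachable)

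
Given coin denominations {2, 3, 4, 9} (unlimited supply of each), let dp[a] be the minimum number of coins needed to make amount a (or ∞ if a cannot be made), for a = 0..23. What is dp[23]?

 a  0  1  2  3  4  5  6  7  8  9 10 11 12 13 14 15 16 17 18 19 20 21 22 23
dp  0  -  1  1  1  2  2  2  2  1  3  2  2  2  3  3  3  3  2  4  3  3  3  4
(- denotes ∞ / unreachable)

4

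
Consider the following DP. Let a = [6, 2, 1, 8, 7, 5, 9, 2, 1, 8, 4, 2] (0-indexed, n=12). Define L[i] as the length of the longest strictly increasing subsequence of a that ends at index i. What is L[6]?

   i    0    1    2    3    4    5    6    7    8    9   10   11
a[i]    6    2    1    8    7    5    9    2    1    8    4    2
L[i]    1    1    1    2    2    2    3    2    1    3    3    2

3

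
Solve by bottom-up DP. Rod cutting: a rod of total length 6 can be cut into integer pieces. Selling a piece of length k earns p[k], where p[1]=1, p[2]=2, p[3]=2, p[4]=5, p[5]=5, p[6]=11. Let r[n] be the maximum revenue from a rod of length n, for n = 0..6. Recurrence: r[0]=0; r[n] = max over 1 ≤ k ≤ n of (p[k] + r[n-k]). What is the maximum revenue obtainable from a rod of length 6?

   n    0    1    2    3    4    5    6
r[n]    0    1    2    3    5    6   11

11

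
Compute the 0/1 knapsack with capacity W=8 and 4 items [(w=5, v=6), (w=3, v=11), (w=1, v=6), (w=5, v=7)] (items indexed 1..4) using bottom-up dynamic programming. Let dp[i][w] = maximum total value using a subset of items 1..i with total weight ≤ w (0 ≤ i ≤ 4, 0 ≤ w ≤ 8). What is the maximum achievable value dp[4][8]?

i\w   0   1   2   3   4   5   6   7   8
  0   0   0   0   0   0   0   0   0   0
  1   0   0   0   0   0   6   6   6   6
  2   0   0   0  11  11  11  11  11  17
  3   0   6   6  11  17  17  17  17  17
  4   0   6   6  11  17  17  17  17  18

18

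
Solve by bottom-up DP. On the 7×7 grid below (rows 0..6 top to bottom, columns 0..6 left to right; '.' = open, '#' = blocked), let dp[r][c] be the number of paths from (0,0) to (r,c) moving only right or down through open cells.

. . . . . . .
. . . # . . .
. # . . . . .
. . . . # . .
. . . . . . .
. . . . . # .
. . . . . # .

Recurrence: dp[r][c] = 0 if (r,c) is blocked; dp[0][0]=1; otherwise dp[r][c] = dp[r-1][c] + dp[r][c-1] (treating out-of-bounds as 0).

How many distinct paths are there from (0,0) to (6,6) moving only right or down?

r\c   0   1   2   3   4   5   6
  0   1   1   1   1   1   1   1
  1   1   2   3   0   1   2   3
  2   1   0   3   3   4   6   9
  3   1   1   4   7   0   6  15
  4   1   2   6  13  13  19  34
  5   1   3   9  22  35   0  34
  6   1   4  13  35  70   0  34

34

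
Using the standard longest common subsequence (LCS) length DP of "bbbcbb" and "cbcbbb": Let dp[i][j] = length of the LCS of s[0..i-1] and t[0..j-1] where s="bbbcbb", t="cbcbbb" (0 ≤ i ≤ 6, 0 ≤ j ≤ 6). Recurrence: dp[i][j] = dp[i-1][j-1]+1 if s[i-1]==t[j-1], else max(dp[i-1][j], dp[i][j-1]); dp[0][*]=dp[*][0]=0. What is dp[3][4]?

   ''  c  b  c  b  b  b
''  0  0  0  0  0  0  0
 b  0  0  1  1  1  1  1
 b  0  0  1  1  2  2  2
 b  0  0  1  1  2  3  3
 c  0  1  1  2  2  3  3
 b  0  1  2  2  3  3  4
 b  0  1  2  2  3  4  4

2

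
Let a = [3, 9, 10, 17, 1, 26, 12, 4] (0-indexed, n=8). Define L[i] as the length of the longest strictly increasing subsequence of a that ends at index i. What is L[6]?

4

   i    0    1    2    3    4    5    6    7
a[i]    3    9   10   17    1   26   12    4
L[i]    1    2    3    4    1    5    4    2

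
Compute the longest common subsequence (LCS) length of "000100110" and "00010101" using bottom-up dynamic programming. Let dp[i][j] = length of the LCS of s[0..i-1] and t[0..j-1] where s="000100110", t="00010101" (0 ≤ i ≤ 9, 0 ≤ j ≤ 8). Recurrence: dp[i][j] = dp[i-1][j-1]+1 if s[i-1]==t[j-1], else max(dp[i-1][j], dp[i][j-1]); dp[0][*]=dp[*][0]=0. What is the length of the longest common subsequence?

   ''  0  0  0  1  0  1  0  1
''  0  0  0  0  0  0  0  0  0
 0  0  1  1  1  1  1  1  1  1
 0  0  1  2  2  2  2  2  2  2
 0  0  1  2  3  3  3  3  3  3
 1  0  1  2  3  4  4  4  4  4
 0  0  1  2  3  4  5  5  5  5
 0  0  1  2  3  4  5  5  6  6
 1  0  1  2  3  4  5  6  6  7
 1  0  1  2  3  4  5  6  6  7
 0  0  1  2  3  4  5  6  7  7

7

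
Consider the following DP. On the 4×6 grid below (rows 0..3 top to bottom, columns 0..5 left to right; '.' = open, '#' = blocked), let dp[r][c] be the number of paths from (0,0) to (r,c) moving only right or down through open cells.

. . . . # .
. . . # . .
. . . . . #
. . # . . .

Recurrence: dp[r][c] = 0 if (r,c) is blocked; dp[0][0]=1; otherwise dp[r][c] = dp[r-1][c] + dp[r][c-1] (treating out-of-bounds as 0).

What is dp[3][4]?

r\c   0   1   2   3   4   5
  0   1   1   1   1   0   0
  1   1   2   3   0   0   0
  2   1   3   6   6   6   0
  3   1   4   0   6  12  12

12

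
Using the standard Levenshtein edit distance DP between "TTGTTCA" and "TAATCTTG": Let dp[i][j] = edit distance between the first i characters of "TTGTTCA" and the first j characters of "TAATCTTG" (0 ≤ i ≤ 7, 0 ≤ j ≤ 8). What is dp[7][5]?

4

   ''  T  A  A  T  C  T  T  G
''  0  1  2  3  4  5  6  7  8
 T  1  0  1  2  3  4  5  6  7
 T  2  1  1  2  2  3  4  5  6
 G  3  2  2  2  3  3  4  5  5
 T  4  3  3  3  2  3  3  4  5
 T  5  4  4  4  3  3  3  3  4
 C  6  5  5  5  4  3  4  4  4
 A  7  6  5  5  5  4  4  5  5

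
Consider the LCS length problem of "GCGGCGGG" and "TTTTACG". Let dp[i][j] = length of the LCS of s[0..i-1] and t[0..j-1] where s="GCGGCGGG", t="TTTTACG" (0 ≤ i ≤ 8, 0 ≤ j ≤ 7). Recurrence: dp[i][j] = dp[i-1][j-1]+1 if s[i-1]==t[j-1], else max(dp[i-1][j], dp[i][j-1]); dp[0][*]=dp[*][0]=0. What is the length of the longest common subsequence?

2

   ''  T  T  T  T  A  C  G
''  0  0  0  0  0  0  0  0
 G  0  0  0  0  0  0  0  1
 C  0  0  0  0  0  0  1  1
 G  0  0  0  0  0  0  1  2
 G  0  0  0  0  0  0  1  2
 C  0  0  0  0  0  0  1  2
 G  0  0  0  0  0  0  1  2
 G  0  0  0  0  0  0  1  2
 G  0  0  0  0  0  0  1  2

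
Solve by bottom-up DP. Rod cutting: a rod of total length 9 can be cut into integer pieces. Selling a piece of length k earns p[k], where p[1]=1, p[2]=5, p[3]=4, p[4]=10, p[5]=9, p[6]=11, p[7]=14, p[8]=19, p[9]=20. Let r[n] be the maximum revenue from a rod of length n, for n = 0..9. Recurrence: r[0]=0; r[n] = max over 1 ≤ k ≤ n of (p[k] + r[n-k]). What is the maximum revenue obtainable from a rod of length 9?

21

   n    0    1    2    3    4    5    6    7    8    9
r[n]    0    1    5    6   10   11   15   16   20   21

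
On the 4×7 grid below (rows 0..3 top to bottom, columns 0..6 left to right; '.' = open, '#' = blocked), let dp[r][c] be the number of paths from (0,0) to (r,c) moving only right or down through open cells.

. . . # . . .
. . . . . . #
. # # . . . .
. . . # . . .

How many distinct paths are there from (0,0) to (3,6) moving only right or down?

24

r\c   0   1   2   3   4   5   6
  0   1   1   1   0   0   0   0
  1   1   2   3   3   3   3   0
  2   1   0   0   3   6   9   9
  3   1   1   1   0   6  15  24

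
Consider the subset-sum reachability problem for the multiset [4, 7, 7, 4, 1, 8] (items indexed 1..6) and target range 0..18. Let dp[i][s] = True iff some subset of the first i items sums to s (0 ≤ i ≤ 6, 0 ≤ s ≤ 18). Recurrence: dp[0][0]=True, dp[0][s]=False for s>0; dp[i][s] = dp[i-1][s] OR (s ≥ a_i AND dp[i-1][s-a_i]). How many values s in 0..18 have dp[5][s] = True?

i\s   0   1   2   3   4   5   6   7   8   9  10  11  12  13  14  15  16  17  18
  0   T   F   F   F   F   F   F   F   F   F   F   F   F   F   F   F   F   F   F
  1   T   F   F   F   T   F   F   F   F   F   F   F   F   F   F   F   F   F   F
  2   T   F   F   F   T   F   F   T   F   F   F   T   F   F   F   F   F   F   F
  3   T   F   F   F   T   F   F   T   F   F   F   T   F   F   T   F   F   F   T
  4   T   F   F   F   T   F   F   T   T   F   F   T   F   F   T   T   F   F   T
  5   T   T   F   F   T   T   F   T   T   T   F   T   T   F   T   T   T   F   T
  6   T   T   F   F   T   T   F   T   T   T   F   T   T   T   T   T   T   T   T

13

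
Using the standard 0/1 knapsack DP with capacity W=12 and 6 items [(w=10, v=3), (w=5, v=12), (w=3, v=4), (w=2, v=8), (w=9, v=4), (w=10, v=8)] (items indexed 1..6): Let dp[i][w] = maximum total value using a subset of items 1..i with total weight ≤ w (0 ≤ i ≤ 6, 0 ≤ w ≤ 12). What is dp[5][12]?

i\w   0   1   2   3   4   5   6   7   8   9  10  11  12
  0   0   0   0   0   0   0   0   0   0   0   0   0   0
  1   0   0   0   0   0   0   0   0   0   0   3   3   3
  2   0   0   0   0   0  12  12  12  12  12  12  12  12
  3   0   0   0   4   4  12  12  12  16  16  16  16  16
  4   0   0   8   8   8  12  12  20  20  20  24  24  24
  5   0   0   8   8   8  12  12  20  20  20  24  24  24
  6   0   0   8   8   8  12  12  20  20  20  24  24  24

24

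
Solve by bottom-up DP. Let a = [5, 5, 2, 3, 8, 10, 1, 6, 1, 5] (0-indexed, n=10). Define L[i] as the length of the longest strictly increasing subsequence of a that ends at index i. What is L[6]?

1

   i    0    1    2    3    4    5    6    7    8    9
a[i]    5    5    2    3    8   10    1    6    1    5
L[i]    1    1    1    2    3    4    1    3    1    3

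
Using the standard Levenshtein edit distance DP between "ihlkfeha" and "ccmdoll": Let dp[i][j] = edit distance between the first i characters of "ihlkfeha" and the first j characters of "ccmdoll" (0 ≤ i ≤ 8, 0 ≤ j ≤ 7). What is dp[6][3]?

   ''  c  c  m  d  o  l  l
''  0  1  2  3  4  5  6  7
 i  1  1  2  3  4  5  6  7
 h  2  2  2  3  4  5  6  7
 l  3  3  3  3  4  5  5  6
 k  4  4  4  4  4  5  6  6
 f  5  5  5  5  5  5  6  7
 e  6  6  6  6  6  6  6  7
 h  7  7  7  7  7  7  7  7
 a  8  8  8  8  8  8  8  8

6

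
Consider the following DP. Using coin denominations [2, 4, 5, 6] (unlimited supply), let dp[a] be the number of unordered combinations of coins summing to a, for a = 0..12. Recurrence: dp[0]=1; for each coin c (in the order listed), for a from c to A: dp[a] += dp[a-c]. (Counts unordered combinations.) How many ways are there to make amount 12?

after  coin     0     1     2     3     4     5     6     7     8     9    10    11    12
          2     1     0     1     0     1     0     1     0     1     0     1     0     1
          4     1     0     1     0     2     0     2     0     3     0     3     0     4
          5     1     0     1     0     2     1     2     1     3     2     4     2     5
          6     1     0     1     0     2     1     3     1     4     2     6     3     8

8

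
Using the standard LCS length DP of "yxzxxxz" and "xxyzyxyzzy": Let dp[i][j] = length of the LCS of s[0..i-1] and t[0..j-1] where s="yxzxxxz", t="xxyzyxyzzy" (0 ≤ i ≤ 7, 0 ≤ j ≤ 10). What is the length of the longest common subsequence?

4

   ''  x  x  y  z  y  x  y  z  z  y
''  0  0  0  0  0  0  0  0  0  0  0
 y  0  0  0  1  1  1  1  1  1  1  1
 x  0  1  1  1  1  1  2  2  2  2  2
 z  0  1  1  1  2  2  2  2  3  3  3
 x  0  1  2  2  2  2  3  3  3  3  3
 x  0  1  2  2  2  2  3  3  3  3  3
 x  0  1  2  2  2  2  3  3  3  3  3
 z  0  1  2  2  3  3  3  3  4  4  4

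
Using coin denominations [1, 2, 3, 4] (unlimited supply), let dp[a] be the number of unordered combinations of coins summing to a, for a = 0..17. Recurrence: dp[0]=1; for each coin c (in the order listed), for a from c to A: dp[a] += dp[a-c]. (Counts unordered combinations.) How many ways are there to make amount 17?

72

after  coin     0     1     2     3     4     5     6     7     8     9    10    11    12    13    14    15    16    17
          1     1     1     1     1     1     1     1     1     1     1     1     1     1     1     1     1     1     1
          2     1     1     2     2     3     3     4     4     5     5     6     6     7     7     8     8     9     9
          3     1     1     2     3     4     5     7     8    10    12    14    16    19    21    24    27    30    33
          4     1     1     2     3     5     6     9    11    15    18    23    27    34    39    47    54    64    72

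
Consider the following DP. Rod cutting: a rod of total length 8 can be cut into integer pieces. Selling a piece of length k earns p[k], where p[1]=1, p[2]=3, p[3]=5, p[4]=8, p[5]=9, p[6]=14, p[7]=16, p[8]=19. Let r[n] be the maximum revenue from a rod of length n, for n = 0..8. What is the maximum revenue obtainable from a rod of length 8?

   n    0    1    2    3    4    5    6    7    8
r[n]    0    1    3    5    8    9   14   16   19

19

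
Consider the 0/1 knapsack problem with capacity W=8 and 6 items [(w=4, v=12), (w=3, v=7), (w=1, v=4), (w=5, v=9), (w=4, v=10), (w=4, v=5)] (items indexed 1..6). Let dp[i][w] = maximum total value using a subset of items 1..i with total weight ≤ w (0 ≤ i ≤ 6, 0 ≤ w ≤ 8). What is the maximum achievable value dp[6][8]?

i\w   0   1   2   3   4   5   6   7   8
  0   0   0   0   0   0   0   0   0   0
  1   0   0   0   0  12  12  12  12  12
  2   0   0   0   7  12  12  12  19  19
  3   0   4   4   7  12  16  16  19  23
  4   0   4   4   7  12  16  16  19  23
  5   0   4   4   7  12  16  16  19  23
  6   0   4   4   7  12  16  16  19  23

23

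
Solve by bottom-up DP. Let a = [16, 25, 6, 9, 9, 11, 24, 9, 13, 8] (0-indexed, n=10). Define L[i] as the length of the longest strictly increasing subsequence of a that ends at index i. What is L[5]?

   i    0    1    2    3    4    5    6    7    8    9
a[i]   16   25    6    9    9   11   24    9   13    8
L[i]    1    2    1    2    2    3    4    2    4    2

3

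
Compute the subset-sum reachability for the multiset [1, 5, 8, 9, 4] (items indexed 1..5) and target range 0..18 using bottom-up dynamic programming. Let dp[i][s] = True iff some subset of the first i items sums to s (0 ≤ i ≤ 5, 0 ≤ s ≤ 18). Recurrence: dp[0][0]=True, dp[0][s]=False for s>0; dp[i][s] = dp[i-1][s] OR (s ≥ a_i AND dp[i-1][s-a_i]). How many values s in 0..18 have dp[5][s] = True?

i\s   0   1   2   3   4   5   6   7   8   9  10  11  12  13  14  15  16  17  18
  0   T   F   F   F   F   F   F   F   F   F   F   F   F   F   F   F   F   F   F
  1   T   T   F   F   F   F   F   F   F   F   F   F   F   F   F   F   F   F   F
  2   T   T   F   F   F   T   T   F   F   F   F   F   F   F   F   F   F   F   F
  3   T   T   F   F   F   T   T   F   T   T   F   F   F   T   T   F   F   F   F
  4   T   T   F   F   F   T   T   F   T   T   T   F   F   T   T   T   F   T   T
  5   T   T   F   F   T   T   T   F   T   T   T   F   T   T   T   T   F   T   T

14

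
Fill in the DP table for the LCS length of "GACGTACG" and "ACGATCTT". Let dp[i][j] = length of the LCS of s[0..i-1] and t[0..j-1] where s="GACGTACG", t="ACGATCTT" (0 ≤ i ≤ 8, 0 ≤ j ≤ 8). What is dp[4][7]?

3

   ''  A  C  G  A  T  C  T  T
''  0  0  0  0  0  0  0  0  0
 G  0  0  0  1  1  1  1  1  1
 A  0  1  1  1  2  2  2  2  2
 C  0  1  2  2  2  2  3  3  3
 G  0  1  2  3  3  3  3  3  3
 T  0  1  2  3  3  4  4  4  4
 A  0  1  2  3  4  4  4  4  4
 C  0  1  2  3  4  4  5  5  5
 G  0  1  2  3  4  4  5  5  5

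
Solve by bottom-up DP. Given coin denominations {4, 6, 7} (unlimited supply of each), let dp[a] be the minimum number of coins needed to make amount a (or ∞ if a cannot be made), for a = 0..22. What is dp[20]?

3

 a  0  1  2  3  4  5  6  7  8  9 10 11 12 13 14 15 16 17 18 19 20 21 22
dp  0  -  -  -  1  -  1  1  2  -  2  2  2  2  2  3  3  3  3  3  3  3  4
(- denotes ∞ / unreachable)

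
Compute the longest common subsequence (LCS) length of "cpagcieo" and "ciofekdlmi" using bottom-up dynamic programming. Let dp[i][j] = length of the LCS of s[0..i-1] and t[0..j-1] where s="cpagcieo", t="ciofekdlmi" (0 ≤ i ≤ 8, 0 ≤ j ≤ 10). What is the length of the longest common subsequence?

3

   ''  c  i  o  f  e  k  d  l  m  i
''  0  0  0  0  0  0  0  0  0  0  0
 c  0  1  1  1  1  1  1  1  1  1  1
 p  0  1  1  1  1  1  1  1  1  1  1
 a  0  1  1  1  1  1  1  1  1  1  1
 g  0  1  1  1  1  1  1  1  1  1  1
 c  0  1  1  1  1  1  1  1  1  1  1
 i  0  1  2  2  2  2  2  2  2  2  2
 e  0  1  2  2  2  3  3  3  3  3  3
 o  0  1  2  3  3  3  3  3  3  3  3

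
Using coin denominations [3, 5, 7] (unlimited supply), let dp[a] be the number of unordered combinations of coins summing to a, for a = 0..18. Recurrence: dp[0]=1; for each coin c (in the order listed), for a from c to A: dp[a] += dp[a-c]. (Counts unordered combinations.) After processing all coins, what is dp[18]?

after  coin     0     1     2     3     4     5     6     7     8     9    10    11    12    13    14    15    16    17    18
          3     1     0     0     1     0     0     1     0     0     1     0     0     1     0     0     1     0     0     1
          5     1     0     0     1     0     1     1     0     1     1     1     1     1     1     1     2     1     1     2
          7     1     0     0     1     0     1     1     1     1     1     2     1     2     2     2     3     2     3     3

3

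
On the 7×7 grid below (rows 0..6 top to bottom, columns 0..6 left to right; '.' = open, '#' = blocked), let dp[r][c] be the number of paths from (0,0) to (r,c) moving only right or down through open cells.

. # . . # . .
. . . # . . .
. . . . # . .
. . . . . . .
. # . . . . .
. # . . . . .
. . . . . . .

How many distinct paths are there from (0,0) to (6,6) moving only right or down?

r\c   0   1   2   3   4   5   6
  0   1   0   0   0   0   0   0
  1   1   1   1   0   0   0   0
  2   1   2   3   3   0   0   0
  3   1   3   6   9   9   9   9
  4   1   0   6  15  24  33  42
  5   1   0   6  21  45  78 120
  6   1   1   7  28  73 151 271

271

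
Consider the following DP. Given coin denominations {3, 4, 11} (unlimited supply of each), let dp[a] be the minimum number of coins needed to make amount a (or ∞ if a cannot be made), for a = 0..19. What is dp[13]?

 a  0  1  2  3  4  5  6  7  8  9 10 11 12 13 14 15 16 17 18 19
dp  0  -  -  1  1  -  2  2  2  3  3  1  3  4  2  2  4  3  3  3
(- denotes ∞ / unreachable)

4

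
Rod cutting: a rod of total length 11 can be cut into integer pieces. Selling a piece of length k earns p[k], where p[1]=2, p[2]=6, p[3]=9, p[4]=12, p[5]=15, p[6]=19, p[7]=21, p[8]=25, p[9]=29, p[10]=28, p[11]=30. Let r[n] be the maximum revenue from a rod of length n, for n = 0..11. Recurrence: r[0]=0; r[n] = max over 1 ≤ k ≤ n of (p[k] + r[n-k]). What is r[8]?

   n    0    1    2    3    4    5    6    7    8    9   10   11
r[n]    0    2    6    9   12   15   19   21   25   29   31   35

25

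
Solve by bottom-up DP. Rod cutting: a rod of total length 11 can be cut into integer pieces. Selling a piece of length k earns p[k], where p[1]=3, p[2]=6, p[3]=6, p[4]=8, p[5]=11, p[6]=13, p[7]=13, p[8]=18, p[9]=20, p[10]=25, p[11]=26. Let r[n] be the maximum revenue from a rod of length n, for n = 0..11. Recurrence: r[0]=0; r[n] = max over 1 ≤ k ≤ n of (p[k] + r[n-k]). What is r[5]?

   n    0    1    2    3    4    5    6    7    8    9   10   11
r[n]    0    3    6    9   12   15   18   21   24   27   30   33

15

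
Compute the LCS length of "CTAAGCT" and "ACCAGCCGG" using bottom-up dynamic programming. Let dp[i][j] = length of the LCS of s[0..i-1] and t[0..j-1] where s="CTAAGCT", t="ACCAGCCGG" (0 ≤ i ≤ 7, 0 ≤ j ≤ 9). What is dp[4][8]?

2

   ''  A  C  C  A  G  C  C  G  G
''  0  0  0  0  0  0  0  0  0  0
 C  0  0  1  1  1  1  1  1  1  1
 T  0  0  1  1  1  1  1  1  1  1
 A  0  1  1  1  2  2  2  2  2  2
 A  0  1  1  1  2  2  2  2  2  2
 G  0  1  1  1  2  3  3  3  3  3
 C  0  1  2  2  2  3  4  4  4  4
 T  0  1  2  2  2  3  4  4  4  4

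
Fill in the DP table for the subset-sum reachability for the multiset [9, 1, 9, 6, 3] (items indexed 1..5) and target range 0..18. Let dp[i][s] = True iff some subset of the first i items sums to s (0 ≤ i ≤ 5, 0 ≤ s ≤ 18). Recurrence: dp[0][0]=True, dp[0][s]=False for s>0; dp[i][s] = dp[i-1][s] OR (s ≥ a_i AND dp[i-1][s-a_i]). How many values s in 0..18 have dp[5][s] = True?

i\s   0   1   2   3   4   5   6   7   8   9  10  11  12  13  14  15  16  17  18
  0   T   F   F   F   F   F   F   F   F   F   F   F   F   F   F   F   F   F   F
  1   T   F   F   F   F   F   F   F   F   T   F   F   F   F   F   F   F   F   F
  2   T   T   F   F   F   F   F   F   F   T   T   F   F   F   F   F   F   F   F
  3   T   T   F   F   F   F   F   F   F   T   T   F   F   F   F   F   F   F   T
  4   T   T   F   F   F   F   T   T   F   T   T   F   F   F   F   T   T   F   T
  5   T   T   F   T   T   F   T   T   F   T   T   F   T   T   F   T   T   F   T

13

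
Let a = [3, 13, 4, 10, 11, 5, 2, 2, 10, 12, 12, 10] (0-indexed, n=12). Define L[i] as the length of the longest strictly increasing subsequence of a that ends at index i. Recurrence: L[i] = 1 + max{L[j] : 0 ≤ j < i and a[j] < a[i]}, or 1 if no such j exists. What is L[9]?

5

   i    0    1    2    3    4    5    6    7    8    9   10   11
a[i]    3   13    4   10   11    5    2    2   10   12   12   10
L[i]    1    2    2    3    4    3    1    1    4    5    5    4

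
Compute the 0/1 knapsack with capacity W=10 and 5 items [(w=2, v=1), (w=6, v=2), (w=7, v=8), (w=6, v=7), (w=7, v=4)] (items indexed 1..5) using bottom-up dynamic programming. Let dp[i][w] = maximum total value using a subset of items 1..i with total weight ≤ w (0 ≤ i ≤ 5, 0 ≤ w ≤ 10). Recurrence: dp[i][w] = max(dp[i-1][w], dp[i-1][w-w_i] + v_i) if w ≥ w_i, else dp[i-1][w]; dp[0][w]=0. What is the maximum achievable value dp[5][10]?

9

i\w   0   1   2   3   4   5   6   7   8   9  10
  0   0   0   0   0   0   0   0   0   0   0   0
  1   0   0   1   1   1   1   1   1   1   1   1
  2   0   0   1   1   1   1   2   2   3   3   3
  3   0   0   1   1   1   1   2   8   8   9   9
  4   0   0   1   1   1   1   7   8   8   9   9
  5   0   0   1   1   1   1   7   8   8   9   9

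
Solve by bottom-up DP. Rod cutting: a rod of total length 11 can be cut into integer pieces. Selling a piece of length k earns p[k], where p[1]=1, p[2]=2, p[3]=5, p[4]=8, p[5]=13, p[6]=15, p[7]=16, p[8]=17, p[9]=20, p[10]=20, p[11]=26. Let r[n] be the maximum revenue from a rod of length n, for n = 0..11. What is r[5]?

13

   n    0    1    2    3    4    5    6    7    8    9   10   11
r[n]    0    1    2    5    8   13   15   16   18   21   26   28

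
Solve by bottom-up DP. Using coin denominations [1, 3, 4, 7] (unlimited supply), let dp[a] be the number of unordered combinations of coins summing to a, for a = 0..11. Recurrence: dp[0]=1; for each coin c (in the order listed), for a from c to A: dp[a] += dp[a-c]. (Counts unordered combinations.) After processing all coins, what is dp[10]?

10

after  coin     0     1     2     3     4     5     6     7     8     9    10    11
          1     1     1     1     1     1     1     1     1     1     1     1     1
          3     1     1     1     2     2     2     3     3     3     4     4     4
          4     1     1     1     2     3     3     4     5     6     7     8     9
          7     1     1     1     2     3     3     4     6     7     8    10    12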